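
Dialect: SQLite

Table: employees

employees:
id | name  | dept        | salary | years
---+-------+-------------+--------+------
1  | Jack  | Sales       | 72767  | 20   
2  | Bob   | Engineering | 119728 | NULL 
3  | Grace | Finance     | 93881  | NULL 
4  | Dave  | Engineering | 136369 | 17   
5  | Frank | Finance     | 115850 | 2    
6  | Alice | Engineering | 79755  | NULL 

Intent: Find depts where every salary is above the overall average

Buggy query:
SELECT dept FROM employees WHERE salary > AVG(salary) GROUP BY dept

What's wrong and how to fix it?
Bug: WHERE evaluates per row before aggregation, so AVG() is unavailable

Fix: Use a subquery for AVG and a HAVING MIN(...) filter so the condition holds for every row in the group

Corrected query:
SELECT dept FROM employees GROUP BY dept HAVING MIN(salary) > (SELECT AVG(salary) FROM employees)

Result:
(no rows)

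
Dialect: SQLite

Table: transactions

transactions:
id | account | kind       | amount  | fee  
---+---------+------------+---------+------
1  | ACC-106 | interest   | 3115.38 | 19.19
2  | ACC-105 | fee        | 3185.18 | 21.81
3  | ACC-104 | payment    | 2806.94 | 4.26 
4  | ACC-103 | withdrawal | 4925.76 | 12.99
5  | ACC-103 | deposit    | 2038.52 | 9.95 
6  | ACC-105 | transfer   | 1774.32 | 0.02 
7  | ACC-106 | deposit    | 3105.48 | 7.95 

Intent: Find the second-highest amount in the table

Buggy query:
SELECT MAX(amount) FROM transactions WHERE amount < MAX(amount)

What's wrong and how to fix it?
Bug: The inner MAX is an aggregate inside WHERE, which is not allowed

Fix: Compute the overall MAX in a subquery, then take MAX of rows below it

Corrected query:
SELECT MAX(amount) FROM transactions WHERE amount < (SELECT MAX(amount) FROM transactions)

Result:
MAX(amount)
-----------
3185.18    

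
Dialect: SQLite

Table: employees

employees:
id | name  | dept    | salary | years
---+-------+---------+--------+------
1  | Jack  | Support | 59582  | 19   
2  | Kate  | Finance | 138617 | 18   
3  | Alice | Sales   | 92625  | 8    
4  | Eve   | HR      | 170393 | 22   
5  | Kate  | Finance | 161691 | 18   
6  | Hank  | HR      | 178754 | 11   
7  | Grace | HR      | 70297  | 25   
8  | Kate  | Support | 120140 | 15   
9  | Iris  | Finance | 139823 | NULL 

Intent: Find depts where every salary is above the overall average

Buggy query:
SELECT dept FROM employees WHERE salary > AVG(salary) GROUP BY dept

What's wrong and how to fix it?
Bug: AVG() is an aggregate; it can't sit directly in WHERE

Fix: Compute the overall average in a scalar subquery and compare each group's MIN against it in HAVING

Corrected query:
SELECT dept FROM employees GROUP BY dept HAVING MIN(salary) > (SELECT AVG(salary) FROM employees)

Result:
dept   
-------
Finance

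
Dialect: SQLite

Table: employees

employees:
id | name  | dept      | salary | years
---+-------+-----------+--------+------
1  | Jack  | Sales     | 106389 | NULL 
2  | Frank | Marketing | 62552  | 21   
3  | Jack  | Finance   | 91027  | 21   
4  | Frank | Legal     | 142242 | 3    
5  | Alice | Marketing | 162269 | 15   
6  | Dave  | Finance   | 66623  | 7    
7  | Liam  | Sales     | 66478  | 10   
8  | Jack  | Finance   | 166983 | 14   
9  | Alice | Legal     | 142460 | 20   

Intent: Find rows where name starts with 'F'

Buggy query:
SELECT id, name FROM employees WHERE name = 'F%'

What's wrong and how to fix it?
Bug: '=' compares the literal string including the % character; pattern matching needs LIKE

Fix: Use LIKE for wildcard pattern matching

Corrected query:
SELECT id, name FROM employees WHERE name LIKE 'F%'

Result:
id | name 
---+------
2  | Frank
4  | Frank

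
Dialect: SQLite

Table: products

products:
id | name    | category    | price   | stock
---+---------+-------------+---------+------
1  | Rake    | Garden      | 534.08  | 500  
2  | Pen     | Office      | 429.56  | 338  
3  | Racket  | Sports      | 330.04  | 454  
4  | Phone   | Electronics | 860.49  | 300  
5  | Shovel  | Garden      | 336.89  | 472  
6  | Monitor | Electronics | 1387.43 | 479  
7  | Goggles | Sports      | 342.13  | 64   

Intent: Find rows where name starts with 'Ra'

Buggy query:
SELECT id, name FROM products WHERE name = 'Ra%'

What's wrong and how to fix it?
Bug: '=' compares the literal string including the % character; pattern matching needs LIKE

Fix: Replace '=' with LIKE so 'Ra%' is treated as a pattern

Corrected query:
SELECT id, name FROM products WHERE name LIKE 'Ra%'

Result:
id | name  
---+-------
1  | Rake  
3  | Racket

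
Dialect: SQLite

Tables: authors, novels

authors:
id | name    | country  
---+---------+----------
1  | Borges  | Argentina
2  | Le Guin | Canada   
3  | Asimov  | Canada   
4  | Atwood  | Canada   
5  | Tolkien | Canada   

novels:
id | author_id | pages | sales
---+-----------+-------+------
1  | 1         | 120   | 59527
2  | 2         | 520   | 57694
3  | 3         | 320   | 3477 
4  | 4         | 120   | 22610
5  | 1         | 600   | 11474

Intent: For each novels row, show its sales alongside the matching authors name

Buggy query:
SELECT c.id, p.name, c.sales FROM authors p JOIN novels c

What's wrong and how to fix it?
Bug: Missing join condition: each novels row is matched to all authors rows instead of just its own

Fix: Add ON c.author_id = p.id to the JOIN

Corrected query:
SELECT c.id, p.name, c.sales FROM authors p JOIN novels c ON c.author_id = p.id

Result:
id | name    | sales
---+---------+------
1  | Borges  | 59527
2  | Le Guin | 57694
3  | Asimov  | 3477 
4  | Atwood  | 22610
5  | Borges  | 11474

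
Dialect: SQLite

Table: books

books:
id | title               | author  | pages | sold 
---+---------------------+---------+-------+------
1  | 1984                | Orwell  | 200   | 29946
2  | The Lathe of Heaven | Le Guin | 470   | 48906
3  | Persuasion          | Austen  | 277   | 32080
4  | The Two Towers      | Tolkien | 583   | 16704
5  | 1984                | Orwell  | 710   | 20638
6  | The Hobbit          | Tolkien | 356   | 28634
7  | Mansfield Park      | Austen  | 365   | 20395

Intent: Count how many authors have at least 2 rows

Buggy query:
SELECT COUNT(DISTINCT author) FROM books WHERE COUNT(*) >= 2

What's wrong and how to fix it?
Bug: COUNT(*) cannot appear in WHERE; the per-group count doesn't exist yet

Fix: Use a subquery that GROUPs and filters with HAVING, then count its rows

Corrected query:
SELECT COUNT(*) FROM (SELECT author FROM books GROUP BY author HAVING COUNT(*) >= 2)

Result:
COUNT(*)
--------
3       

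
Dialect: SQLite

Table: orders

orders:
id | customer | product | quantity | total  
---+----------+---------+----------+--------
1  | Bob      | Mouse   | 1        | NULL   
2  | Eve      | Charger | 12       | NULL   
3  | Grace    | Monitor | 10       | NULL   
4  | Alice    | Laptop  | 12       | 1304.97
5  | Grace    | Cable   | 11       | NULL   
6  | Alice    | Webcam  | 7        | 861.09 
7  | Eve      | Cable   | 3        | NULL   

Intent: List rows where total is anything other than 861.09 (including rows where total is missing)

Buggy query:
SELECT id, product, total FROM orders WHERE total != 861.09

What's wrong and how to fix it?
Bug: Inequality against NULL is unknown, not true; rows with NULL are dropped

Fix: Add an explicit OR total IS NULL to include the missing-value rows

Corrected query:
SELECT id, product, total FROM orders WHERE total != 861.09 OR total IS NULL

Result:
id | product | total  
---+---------+--------
1  | Mouse   | NULL   
2  | Charger | NULL   
3  | Monitor | NULL   
4  | Laptop  | 1304.97
5  | Cable   | NULL   
7  | Cable   | NULL   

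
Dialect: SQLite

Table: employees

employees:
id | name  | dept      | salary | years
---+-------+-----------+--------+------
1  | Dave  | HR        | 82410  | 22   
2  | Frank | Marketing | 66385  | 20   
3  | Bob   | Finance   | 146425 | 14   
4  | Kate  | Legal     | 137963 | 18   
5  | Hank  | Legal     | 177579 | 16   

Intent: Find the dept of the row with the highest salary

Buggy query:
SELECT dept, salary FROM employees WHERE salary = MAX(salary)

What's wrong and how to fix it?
Bug: MAX(salary) is an aggregate and cannot be used directly in WHERE

Fix: Use a subquery: WHERE salary = (SELECT MAX(salary) FROM employees)

Corrected query:
SELECT dept, salary FROM employees WHERE salary = (SELECT MAX(salary) FROM employees)

Result:
dept  | salary
------+-------
Legal | 177579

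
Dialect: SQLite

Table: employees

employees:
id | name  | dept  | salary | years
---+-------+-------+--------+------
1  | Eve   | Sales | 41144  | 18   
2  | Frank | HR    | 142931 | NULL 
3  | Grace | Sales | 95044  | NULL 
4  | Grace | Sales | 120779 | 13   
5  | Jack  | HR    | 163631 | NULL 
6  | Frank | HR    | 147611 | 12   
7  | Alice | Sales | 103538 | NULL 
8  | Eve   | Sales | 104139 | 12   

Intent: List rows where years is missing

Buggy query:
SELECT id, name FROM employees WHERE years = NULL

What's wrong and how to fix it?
Bug: Comparing to NULL with '=' never matches; NULL = NULL is unknown, not true

Fix: Replace '= NULL' with 'IS NULL'

Corrected query:
SELECT id, name FROM employees WHERE years IS NULL

Result:
id | name 
---+------
2  | Frank
3  | Grace
5  | Jack 
7  | Alice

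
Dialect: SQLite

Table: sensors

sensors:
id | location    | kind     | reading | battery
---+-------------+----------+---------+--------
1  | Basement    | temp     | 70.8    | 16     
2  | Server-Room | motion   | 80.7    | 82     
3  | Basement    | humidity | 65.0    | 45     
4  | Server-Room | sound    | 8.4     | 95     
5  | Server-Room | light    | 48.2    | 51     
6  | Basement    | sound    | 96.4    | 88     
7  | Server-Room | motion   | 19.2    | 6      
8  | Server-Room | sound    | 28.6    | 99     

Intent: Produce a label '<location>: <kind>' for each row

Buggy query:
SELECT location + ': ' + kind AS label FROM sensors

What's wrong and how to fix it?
Bug: '+' is numeric addition; on text columns SQLite converts them to 0 instead of concatenating

Fix: Replace + with || to concatenate text

Corrected query:
SELECT location || ': ' || kind AS label FROM sensors

Result:
label              
-------------------
Basement: temp     
Server-Room: motion
Basement: humidity 
Server-Room: sound 
Server-Room: light 
Basement: sound    
Server-Room: motion
Server-Room: sound 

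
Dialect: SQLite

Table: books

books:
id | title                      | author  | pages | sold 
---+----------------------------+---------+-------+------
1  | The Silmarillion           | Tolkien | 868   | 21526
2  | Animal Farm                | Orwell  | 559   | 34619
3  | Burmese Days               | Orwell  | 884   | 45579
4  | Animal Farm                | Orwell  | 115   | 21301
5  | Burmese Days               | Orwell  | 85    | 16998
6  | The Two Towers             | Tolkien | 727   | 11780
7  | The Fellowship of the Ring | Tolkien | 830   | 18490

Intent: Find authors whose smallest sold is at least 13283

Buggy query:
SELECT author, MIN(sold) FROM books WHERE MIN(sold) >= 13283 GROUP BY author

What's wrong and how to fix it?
Bug: MIN() in WHERE is a misuse of aggregate

Fix: Replace WHERE with HAVING after the GROUP BY

Corrected query:
SELECT author, MIN(sold) FROM books GROUP BY author HAVING MIN(sold) >= 13283

Result:
author | MIN(sold)
-------+----------
Orwell | 16998    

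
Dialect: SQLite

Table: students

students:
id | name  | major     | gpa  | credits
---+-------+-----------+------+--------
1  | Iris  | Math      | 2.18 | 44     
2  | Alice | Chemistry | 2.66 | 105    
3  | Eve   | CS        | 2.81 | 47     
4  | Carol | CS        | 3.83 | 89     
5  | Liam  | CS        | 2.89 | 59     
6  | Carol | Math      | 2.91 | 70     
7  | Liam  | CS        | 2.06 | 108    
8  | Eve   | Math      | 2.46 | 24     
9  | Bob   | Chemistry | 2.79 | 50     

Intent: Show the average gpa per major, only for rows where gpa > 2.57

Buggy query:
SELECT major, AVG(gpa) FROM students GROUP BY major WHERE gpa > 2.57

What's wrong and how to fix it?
Bug: WHERE cannot follow GROUP BY

Fix: Move the WHERE clause before GROUP BY

Corrected query:
SELECT major, AVG(gpa) FROM students WHERE gpa > 2.57 GROUP BY major

Result:
major     | AVG(gpa)
----------+---------
CS        | 3.176667
Chemistry | 2.725   
Math      | 2.91    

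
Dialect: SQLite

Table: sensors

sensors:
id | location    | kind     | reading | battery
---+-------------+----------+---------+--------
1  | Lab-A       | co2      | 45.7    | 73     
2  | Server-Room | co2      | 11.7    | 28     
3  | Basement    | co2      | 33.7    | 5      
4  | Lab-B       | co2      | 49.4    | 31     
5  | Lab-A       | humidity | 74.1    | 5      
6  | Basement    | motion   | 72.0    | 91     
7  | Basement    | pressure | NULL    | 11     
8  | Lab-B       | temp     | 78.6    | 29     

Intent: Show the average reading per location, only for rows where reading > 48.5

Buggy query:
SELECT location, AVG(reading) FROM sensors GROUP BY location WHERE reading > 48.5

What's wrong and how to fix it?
Bug: Row-level WHERE must come before GROUP BY in the clause order

Fix: Place WHERE between FROM and GROUP BY

Corrected query:
SELECT location, AVG(reading) FROM sensors WHERE reading > 48.5 GROUP BY location

Result:
location | AVG(reading)
---------+-------------
Basement | 72          
Lab-A    | 74.1        
Lab-B    | 64          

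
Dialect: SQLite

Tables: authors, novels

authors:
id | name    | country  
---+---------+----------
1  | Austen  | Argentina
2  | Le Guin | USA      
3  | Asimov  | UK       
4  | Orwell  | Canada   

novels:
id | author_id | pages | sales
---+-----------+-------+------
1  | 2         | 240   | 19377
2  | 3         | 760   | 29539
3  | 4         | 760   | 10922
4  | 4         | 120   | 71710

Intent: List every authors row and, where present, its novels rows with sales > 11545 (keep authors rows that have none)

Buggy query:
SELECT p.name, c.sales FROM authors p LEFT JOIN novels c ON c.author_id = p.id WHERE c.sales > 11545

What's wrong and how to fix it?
Bug: Filtering c.sales in WHERE discards the NULL rows produced by LEFT JOIN, turning it into an inner join

Fix: Move the right-table condition into the ON clause so unmatched parents are kept

Corrected query:
SELECT p.name, c.sales FROM authors p LEFT JOIN novels c ON c.author_id = p.id AND c.sales > 11545

Result:
name    | sales
--------+------
Austen  | NULL 
Le Guin | 19377
Asimov  | 29539
Orwell  | 71710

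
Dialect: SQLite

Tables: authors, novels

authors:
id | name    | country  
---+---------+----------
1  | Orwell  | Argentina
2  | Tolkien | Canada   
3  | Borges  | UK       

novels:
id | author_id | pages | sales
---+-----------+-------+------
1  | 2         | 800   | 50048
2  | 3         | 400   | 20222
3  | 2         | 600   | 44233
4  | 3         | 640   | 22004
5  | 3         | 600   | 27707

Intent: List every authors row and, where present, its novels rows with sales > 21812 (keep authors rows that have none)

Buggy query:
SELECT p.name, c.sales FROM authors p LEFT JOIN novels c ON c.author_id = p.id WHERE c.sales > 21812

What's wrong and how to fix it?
Bug: A WHERE condition on the right-hand table after LEFT JOIN drops unmatched parents

Fix: Move the right-table condition into the ON clause so unmatched parents are kept

Corrected query:
SELECT p.name, c.sales FROM authors p LEFT JOIN novels c ON c.author_id = p.id AND c.sales > 21812

Result:
name    | sales
--------+------
Orwell  | NULL 
Tolkien | 44233
Tolkien | 50048
Borges  | 22004
Borges  | 27707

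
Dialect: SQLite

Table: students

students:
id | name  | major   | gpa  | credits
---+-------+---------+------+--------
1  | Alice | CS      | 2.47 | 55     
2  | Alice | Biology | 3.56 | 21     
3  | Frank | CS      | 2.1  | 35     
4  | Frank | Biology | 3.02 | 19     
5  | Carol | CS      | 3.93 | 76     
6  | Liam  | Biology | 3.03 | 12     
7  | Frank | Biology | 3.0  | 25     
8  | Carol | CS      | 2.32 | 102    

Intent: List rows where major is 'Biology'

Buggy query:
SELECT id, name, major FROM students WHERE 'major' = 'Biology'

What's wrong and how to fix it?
Bug: 'major' in single quotes is a string literal, not the column; the comparison is literal-vs-literal and never true

Fix: Remove the quotes around the column name (or use double quotes for an identifier)

Corrected query:
SELECT id, name, major FROM students WHERE major = 'Biology'

Result:
id | name  | major  
---+-------+--------
2  | Alice | Biology
4  | Frank | Biology
6  | Liam  | Biology
7  | Frank | Biology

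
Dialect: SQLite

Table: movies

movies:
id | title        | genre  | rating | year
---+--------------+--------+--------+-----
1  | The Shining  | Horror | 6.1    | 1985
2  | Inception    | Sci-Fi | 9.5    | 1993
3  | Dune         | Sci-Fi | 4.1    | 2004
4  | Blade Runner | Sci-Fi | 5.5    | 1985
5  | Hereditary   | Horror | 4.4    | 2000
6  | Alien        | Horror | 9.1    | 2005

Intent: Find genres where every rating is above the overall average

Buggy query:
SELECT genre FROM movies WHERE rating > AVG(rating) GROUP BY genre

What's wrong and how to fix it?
Bug: AVG() is an aggregate; it can't sit directly in WHERE

Fix: Compute the overall average in a scalar subquery and compare each group's MIN against it in HAVING

Corrected query:
SELECT genre FROM movies GROUP BY genre HAVING MIN(rating) > (SELECT AVG(rating) FROM movies)

Result:
(no rows)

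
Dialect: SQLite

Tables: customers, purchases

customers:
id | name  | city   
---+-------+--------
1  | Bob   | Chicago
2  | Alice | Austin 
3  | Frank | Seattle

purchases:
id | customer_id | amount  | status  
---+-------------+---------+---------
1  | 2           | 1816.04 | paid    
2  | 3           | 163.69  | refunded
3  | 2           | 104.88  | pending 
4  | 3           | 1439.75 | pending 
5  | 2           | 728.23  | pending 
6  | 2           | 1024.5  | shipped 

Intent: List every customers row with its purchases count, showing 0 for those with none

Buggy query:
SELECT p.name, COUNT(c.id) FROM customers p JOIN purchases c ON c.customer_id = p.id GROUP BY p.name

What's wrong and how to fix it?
Bug: An inner join excludes parents with zero children

Fix: Use LEFT JOIN so parents without children still appear (COUNT(c.id) gives 0)

Corrected query:
SELECT p.name, COUNT(c.id) FROM customers p LEFT JOIN purchases c ON c.customer_id = p.id GROUP BY p.name

Result:
name  | COUNT(c.id)
------+------------
Alice | 4          
Bob   | 0          
Frank | 2          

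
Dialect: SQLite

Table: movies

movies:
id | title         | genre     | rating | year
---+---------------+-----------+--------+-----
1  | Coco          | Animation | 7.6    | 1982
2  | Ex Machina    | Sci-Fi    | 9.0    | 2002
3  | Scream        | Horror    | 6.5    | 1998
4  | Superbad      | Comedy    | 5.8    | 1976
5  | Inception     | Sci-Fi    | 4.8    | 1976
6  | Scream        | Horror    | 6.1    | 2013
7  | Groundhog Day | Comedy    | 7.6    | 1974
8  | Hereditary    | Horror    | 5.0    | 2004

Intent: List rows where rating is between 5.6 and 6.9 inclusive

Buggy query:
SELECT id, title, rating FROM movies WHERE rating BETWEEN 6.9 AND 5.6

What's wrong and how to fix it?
Bug: BETWEEN expects the lower bound first; with 6.9 AND 5.6 the range is empty

Fix: Write BETWEEN 5.6 AND 6.9

Corrected query:
SELECT id, title, rating FROM movies WHERE rating BETWEEN 5.6 AND 6.9

Result:
id | title    | rating
---+----------+-------
3  | Scream   | 6.5   
4  | Superbad | 5.8   
6  | Scream   | 6.1   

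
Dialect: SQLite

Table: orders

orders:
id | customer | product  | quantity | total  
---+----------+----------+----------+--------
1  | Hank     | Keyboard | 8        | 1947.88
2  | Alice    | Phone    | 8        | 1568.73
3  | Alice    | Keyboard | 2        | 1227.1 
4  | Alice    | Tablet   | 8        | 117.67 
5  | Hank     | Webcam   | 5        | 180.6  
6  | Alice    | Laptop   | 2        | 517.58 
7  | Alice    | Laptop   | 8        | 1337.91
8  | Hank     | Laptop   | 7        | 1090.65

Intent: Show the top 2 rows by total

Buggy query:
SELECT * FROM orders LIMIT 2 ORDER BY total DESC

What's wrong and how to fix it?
Bug: ORDER BY cannot follow LIMIT; LIMIT is the final clause

Fix: Sort with ORDER BY, then apply LIMIT

Corrected query:
SELECT * FROM orders ORDER BY total DESC LIMIT 2

Result:
id | customer | product  | quantity | total  
---+----------+----------+----------+--------
1  | Hank     | Keyboard | 8        | 1947.88
2  | Alice    | Phone    | 8        | 1568.73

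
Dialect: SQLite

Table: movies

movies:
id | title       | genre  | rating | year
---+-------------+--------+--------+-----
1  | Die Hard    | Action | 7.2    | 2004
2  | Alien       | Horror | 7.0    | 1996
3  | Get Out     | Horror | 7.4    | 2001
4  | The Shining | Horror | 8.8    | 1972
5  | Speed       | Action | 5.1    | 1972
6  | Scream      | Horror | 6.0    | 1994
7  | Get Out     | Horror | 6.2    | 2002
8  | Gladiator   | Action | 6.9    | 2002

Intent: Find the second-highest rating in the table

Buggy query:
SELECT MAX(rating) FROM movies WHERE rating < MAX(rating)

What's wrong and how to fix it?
Bug: The inner MAX is an aggregate inside WHERE, which is not allowed

Fix: Put the inner MAX in a scalar subquery

Corrected query:
SELECT MAX(rating) FROM movies WHERE rating < (SELECT MAX(rating) FROM movies)

Result:
MAX(rating)
-----------
7.4        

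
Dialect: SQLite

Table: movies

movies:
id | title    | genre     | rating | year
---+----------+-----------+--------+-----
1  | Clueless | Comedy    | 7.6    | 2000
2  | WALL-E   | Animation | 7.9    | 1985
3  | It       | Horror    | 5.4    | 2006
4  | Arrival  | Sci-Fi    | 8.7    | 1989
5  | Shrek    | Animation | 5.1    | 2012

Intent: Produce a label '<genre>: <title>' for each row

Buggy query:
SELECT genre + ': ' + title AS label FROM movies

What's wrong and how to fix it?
Bug: '+' is numeric addition; on text columns SQLite converts them to 0 instead of concatenating

Fix: Use the || operator for string concatenation

Corrected query:
SELECT genre || ': ' || title AS label FROM movies

Result:
label            
-----------------
Comedy: Clueless 
Animation: WALL-E
Horror: It       
Sci-Fi: Arrival  
Animation: Shrek 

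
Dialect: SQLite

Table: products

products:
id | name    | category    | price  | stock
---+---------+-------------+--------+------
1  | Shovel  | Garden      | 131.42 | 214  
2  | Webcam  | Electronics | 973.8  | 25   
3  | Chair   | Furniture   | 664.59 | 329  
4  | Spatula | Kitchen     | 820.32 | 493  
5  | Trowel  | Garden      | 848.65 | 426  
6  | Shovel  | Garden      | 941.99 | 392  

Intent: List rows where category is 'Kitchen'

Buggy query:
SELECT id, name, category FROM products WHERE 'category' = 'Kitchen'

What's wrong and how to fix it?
Bug: Single quotes denote string literals in SQL; the column name is being compared as a constant string

Fix: Reference the column as category without single quotes

Corrected query:
SELECT id, name, category FROM products WHERE category = 'Kitchen'

Result:
id | name    | category
---+---------+---------
4  | Spatula | Kitchen 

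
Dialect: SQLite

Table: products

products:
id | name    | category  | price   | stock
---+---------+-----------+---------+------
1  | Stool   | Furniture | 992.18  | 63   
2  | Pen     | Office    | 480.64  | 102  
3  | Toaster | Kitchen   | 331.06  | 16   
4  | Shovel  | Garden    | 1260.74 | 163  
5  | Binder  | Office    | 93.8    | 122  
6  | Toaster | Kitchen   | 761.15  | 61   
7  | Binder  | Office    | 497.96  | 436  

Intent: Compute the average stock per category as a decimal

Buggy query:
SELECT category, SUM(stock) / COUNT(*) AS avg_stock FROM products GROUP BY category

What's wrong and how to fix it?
Bug: Both operands are integers, so '/' performs integer division and truncates

Fix: Multiply by 1.0 (or CAST to REAL) to force floating-point division

Corrected query:
SELECT category, SUM(stock) * 1.0 / COUNT(*) AS avg_stock FROM products GROUP BY category

Result:
category  | avg_stock
----------+----------
Furniture | 63       
Garden    | 163      
Kitchen   | 38.5     
Office    | 220      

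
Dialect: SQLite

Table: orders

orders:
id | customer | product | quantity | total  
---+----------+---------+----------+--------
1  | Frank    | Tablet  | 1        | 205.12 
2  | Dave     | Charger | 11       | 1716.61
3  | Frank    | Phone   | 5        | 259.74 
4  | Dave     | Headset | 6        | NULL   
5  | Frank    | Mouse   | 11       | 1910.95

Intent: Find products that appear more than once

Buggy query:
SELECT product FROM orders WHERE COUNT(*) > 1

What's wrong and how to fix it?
Bug: COUNT(*) is an aggregate and cannot be used in WHERE

Fix: Group first, then use HAVING for the count condition

Corrected query:
SELECT product FROM orders GROUP BY product HAVING COUNT(*) > 1

Result:
(no rows)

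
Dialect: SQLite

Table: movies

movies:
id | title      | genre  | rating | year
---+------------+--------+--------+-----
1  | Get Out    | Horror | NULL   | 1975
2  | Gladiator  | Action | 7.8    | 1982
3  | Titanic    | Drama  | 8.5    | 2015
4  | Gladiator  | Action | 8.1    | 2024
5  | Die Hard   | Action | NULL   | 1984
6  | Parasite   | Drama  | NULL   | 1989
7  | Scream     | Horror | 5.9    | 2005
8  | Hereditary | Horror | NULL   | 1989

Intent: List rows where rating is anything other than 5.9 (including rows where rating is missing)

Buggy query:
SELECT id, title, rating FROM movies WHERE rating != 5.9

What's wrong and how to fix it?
Bug: 'rating != 5.9' is unknown when rating is NULL, so NULL rows are silently excluded

Fix: Handle NULL separately with IS NULL alongside the inequality

Corrected query:
SELECT id, title, rating FROM movies WHERE rating != 5.9 OR rating IS NULL

Result:
id | title      | rating
---+------------+-------
1  | Get Out    | NULL  
2  | Gladiator  | 7.8   
3  | Titanic    | 8.5   
4  | Gladiator  | 8.1   
5  | Die Hard   | NULL  
6  | Parasite   | NULL  
8  | Hereditary | NULL  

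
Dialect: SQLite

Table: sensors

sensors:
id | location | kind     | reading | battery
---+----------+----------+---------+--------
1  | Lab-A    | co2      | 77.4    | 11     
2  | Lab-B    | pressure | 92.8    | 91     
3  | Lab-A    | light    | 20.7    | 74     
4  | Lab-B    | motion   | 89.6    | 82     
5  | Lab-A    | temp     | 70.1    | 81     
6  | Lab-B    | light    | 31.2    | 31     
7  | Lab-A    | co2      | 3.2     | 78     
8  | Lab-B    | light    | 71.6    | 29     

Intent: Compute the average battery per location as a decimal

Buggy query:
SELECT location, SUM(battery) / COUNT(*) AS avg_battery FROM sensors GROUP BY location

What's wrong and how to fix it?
Bug: Both operands are integers, so '/' performs integer division and truncates

Fix: Multiply by 1.0 (or CAST to REAL) to force floating-point division

Corrected query:
SELECT location, SUM(battery) * 1.0 / COUNT(*) AS avg_battery FROM sensors GROUP BY location

Result:
location | avg_battery
---------+------------
Lab-A    | 61         
Lab-B    | 58.25      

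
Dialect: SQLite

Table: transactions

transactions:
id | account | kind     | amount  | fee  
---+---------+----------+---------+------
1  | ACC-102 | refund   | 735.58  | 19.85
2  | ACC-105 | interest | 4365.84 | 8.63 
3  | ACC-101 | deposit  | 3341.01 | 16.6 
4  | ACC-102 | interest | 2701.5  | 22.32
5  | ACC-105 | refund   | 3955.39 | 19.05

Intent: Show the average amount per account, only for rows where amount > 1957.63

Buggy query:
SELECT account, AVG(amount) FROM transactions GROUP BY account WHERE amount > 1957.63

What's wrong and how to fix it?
Bug: Row-level WHERE must come before GROUP BY in the clause order

Fix: Place WHERE between FROM and GROUP BY

Corrected query:
SELECT account, AVG(amount) FROM transactions WHERE amount > 1957.63 GROUP BY account

Result:
account | AVG(amount)
--------+------------
ACC-101 | 3341.01    
ACC-102 | 2701.5     
ACC-105 | 4160.615   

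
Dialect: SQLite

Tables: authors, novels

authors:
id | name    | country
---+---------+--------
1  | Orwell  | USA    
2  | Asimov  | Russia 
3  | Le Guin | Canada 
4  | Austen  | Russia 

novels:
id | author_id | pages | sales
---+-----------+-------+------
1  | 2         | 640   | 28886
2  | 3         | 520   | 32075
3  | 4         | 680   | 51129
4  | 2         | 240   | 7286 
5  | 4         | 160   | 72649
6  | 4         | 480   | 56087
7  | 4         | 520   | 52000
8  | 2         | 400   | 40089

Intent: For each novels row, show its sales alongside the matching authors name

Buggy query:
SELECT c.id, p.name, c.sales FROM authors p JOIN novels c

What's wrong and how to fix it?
Bug: JOIN with no ON clause produces a cartesian product; every novels row pairs with every authors row

Fix: Add ON c.author_id = p.id to the JOIN

Corrected query:
SELECT c.id, p.name, c.sales FROM authors p JOIN novels c ON c.author_id = p.id

Result:
id | name    | sales
---+---------+------
1  | Asimov  | 28886
2  | Le Guin | 32075
3  | Austen  | 51129
4  | Asimov  | 7286 
5  | Austen  | 72649
6  | Austen  | 56087
7  | Austen  | 52000
8  | Asimov  | 40089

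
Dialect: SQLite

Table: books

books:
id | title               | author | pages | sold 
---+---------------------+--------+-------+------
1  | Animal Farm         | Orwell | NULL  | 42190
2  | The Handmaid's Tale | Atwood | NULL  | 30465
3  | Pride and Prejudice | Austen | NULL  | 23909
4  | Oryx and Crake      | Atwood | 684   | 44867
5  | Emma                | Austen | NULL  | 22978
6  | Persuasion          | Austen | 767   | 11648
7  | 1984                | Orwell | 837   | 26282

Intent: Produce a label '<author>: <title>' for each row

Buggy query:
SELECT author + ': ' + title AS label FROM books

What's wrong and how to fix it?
Bug: SQLite uses || for string concatenation; + coerces text to numbers (yielding 0)

Fix: Use the || operator for string concatenation

Corrected query:
SELECT author || ': ' || title AS label FROM books

Result:
label                      
---------------------------
Orwell: Animal Farm        
Atwood: The Handmaid's Tale
Austen: Pride and Prejudice
Atwood: Oryx and Crake     
Austen: Emma               
Austen: Persuasion         
Orwell: 1984               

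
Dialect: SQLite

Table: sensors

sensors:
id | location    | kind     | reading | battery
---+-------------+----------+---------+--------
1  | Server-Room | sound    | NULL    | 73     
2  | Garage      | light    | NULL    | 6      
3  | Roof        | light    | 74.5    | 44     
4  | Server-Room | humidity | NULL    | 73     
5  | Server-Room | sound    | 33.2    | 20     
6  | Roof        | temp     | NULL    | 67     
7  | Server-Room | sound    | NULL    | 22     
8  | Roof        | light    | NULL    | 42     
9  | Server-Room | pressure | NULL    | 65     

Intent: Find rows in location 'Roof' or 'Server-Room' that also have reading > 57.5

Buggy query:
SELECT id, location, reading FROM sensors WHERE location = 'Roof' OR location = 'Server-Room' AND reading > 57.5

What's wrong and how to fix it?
Bug: AND binds tighter than OR, so this parses as location = 'Roof' OR (location = 'Server-Room' AND reading > 57.5)

Fix: Add parentheses around the OR so the AND applies to both alternatives

Corrected query:
SELECT id, location, reading FROM sensors WHERE (location = 'Roof' OR location = 'Server-Room') AND reading > 57.5

Result:
id | location | reading
---+----------+--------
3  | Roof     | 74.5   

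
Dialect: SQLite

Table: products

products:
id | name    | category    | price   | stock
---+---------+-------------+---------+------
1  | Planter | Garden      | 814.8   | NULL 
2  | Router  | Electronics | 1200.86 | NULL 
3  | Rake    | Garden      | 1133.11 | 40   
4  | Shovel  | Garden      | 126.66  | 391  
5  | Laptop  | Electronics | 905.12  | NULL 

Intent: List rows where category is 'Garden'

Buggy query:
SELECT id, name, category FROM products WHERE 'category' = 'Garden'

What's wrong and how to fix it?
Bug: 'category' in single quotes is a string literal, not the column; the comparison is literal-vs-literal and never true

Fix: Remove the quotes around the column name (or use double quotes for an identifier)

Corrected query:
SELECT id, name, category FROM products WHERE category = 'Garden'

Result:
id | name    | category
---+---------+---------
1  | Planter | Garden  
3  | Rake    | Garden  
4  | Shovel  | Garden  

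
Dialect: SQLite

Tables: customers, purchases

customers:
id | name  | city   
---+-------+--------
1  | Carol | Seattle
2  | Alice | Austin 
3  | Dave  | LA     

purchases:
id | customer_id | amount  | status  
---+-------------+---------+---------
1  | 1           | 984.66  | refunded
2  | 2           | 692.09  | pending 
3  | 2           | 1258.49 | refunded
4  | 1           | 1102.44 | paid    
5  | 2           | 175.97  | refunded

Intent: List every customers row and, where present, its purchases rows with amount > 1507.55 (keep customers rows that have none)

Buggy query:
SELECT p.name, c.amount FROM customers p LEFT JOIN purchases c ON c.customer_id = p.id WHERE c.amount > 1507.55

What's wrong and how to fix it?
Bug: A WHERE condition on the right-hand table after LEFT JOIN drops unmatched parents

Fix: Move the right-table condition into the ON clause so unmatched parents are kept

Corrected query:
SELECT p.name, c.amount FROM customers p LEFT JOIN purchases c ON c.customer_id = p.id AND c.amount > 1507.55

Result:
name  | amount
------+-------
Carol | NULL  
Alice | NULL  
Dave  | NULL  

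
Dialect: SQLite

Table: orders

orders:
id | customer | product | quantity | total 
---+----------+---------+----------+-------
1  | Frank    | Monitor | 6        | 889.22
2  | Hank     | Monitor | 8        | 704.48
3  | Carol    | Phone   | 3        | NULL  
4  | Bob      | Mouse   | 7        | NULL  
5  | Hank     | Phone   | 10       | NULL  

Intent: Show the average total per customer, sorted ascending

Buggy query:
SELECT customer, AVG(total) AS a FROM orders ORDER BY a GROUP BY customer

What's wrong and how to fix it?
Bug: GROUP BY must precede ORDER BY

Fix: Reorder: SELECT … FROM … GROUP BY … ORDER BY …

Corrected query:
SELECT customer, AVG(total) AS a FROM orders GROUP BY customer ORDER BY a

Result:
customer | a     
---------+-------
Bob      | NULL  
Carol    | NULL  
Hank     | 704.48
Frank    | 889.22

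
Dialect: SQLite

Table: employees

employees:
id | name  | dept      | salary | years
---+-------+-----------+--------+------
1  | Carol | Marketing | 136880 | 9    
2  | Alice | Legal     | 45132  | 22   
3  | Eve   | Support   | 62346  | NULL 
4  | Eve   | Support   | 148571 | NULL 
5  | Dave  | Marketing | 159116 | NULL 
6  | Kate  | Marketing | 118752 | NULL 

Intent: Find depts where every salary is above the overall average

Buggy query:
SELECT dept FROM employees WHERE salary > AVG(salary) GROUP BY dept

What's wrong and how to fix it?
Bug: WHERE evaluates per row before aggregation, so AVG() is unavailable

Fix: Compute the overall average in a scalar subquery and compare each group's MIN against it in HAVING

Corrected query:
SELECT dept FROM employees GROUP BY dept HAVING MIN(salary) > (SELECT AVG(salary) FROM employees)

Result:
dept     
---------
Marketing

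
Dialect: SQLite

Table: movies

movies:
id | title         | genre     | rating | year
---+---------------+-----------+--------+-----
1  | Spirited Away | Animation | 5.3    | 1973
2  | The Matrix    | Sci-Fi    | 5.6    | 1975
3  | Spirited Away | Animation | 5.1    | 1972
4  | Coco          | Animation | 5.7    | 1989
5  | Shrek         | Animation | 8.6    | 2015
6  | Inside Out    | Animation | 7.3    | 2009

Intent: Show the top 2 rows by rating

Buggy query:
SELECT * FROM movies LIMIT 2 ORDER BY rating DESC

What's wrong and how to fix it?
Bug: ORDER BY cannot follow LIMIT; LIMIT is the final clause

Fix: Swap the clauses: ORDER BY first, then LIMIT

Corrected query:
SELECT * FROM movies ORDER BY rating DESC LIMIT 2

Result:
id | title      | genre     | rating | year
---+------------+-----------+--------+-----
5  | Shrek      | Animation | 8.6    | 2015
6  | Inside Out | Animation | 7.3    | 2009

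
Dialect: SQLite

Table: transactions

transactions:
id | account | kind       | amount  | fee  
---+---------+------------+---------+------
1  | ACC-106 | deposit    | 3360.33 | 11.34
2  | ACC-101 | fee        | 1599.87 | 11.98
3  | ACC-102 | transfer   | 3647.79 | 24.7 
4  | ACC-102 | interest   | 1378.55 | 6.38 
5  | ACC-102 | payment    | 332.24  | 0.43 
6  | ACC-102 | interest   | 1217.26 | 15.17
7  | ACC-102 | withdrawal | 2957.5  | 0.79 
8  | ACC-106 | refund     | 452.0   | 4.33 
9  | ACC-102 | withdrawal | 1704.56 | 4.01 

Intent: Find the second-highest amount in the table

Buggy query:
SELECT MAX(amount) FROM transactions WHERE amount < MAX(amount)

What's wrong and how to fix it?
Bug: MAX(amount) on the right of the comparison is an aggregate-in-WHERE error

Fix: Put the inner MAX in a scalar subquery

Corrected query:
SELECT MAX(amount) FROM transactions WHERE amount < (SELECT MAX(amount) FROM transactions)

Result:
MAX(amount)
-----------
3360.33    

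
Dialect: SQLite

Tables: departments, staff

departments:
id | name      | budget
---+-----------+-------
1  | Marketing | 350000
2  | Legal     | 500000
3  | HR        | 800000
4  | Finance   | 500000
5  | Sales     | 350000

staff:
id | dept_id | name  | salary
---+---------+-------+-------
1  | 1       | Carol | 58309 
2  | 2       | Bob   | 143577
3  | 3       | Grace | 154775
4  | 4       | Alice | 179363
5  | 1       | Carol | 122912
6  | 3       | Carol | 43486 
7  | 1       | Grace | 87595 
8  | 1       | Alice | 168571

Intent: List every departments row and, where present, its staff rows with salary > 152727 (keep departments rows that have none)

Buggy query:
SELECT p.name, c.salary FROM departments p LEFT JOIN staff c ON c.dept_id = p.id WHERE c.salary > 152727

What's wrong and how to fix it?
Bug: A WHERE condition on the right-hand table after LEFT JOIN drops unmatched parents

Fix: Put 'c.salary > 152727' in the JOIN's ON clause instead of WHERE

Corrected query:
SELECT p.name, c.salary FROM departments p LEFT JOIN staff c ON c.dept_id = p.id AND c.salary > 152727

Result:
name      | salary
----------+-------
Marketing | 168571
Legal     | NULL  
HR        | 154775
Finance   | 179363
Sales     | NULL  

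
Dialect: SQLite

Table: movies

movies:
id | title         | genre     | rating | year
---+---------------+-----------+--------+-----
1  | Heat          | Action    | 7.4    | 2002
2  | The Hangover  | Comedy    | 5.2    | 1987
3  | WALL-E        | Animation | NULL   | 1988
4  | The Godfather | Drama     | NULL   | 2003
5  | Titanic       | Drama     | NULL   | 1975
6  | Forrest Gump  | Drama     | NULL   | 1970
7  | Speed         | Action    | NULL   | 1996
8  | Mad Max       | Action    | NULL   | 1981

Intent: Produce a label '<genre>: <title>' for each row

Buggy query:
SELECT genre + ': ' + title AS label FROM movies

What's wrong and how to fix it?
Bug: '+' is numeric addition; on text columns SQLite converts them to 0 instead of concatenating

Fix: Use the || operator for string concatenation

Corrected query:
SELECT genre || ': ' || title AS label FROM movies

Result:
label               
--------------------
Action: Heat        
Comedy: The Hangover
Animation: WALL-E   
Drama: The Godfather
Drama: Titanic      
Drama: Forrest Gump 
Action: Speed       
Action: Mad Max     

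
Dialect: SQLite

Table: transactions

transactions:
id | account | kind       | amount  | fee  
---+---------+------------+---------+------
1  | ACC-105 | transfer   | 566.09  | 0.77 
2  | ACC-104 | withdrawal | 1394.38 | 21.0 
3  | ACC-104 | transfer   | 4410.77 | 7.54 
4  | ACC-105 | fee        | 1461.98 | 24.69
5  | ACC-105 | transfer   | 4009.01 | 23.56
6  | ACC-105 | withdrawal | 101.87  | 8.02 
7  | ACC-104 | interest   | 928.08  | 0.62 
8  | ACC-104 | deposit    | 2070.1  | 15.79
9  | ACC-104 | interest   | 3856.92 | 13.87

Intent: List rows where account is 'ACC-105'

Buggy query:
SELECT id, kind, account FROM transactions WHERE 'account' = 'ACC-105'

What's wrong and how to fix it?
Bug: 'account' in single quotes is a string literal, not the column; the comparison is literal-vs-literal and never true

Fix: Remove the quotes around the column name (or use double quotes for an identifier)

Corrected query:
SELECT id, kind, account FROM transactions WHERE account = 'ACC-105'

Result:
id | kind       | account
---+------------+--------
1  | transfer   | ACC-105
4  | fee        | ACC-105
5  | transfer   | ACC-105
6  | withdrawal | ACC-105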